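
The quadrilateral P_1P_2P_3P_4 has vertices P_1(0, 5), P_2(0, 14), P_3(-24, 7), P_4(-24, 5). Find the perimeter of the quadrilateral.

60

|P_1P_2| = √((0)² + (9)²) = √81 = 9
|P_2P_3| = √((-24)² + (-7)²) = √625 = 25
|P_3P_4| = √((0)² + (-2)²) = √4 = 2
|P_4P_1| = √((24)² + (0)²) = √576 = 24
Perimeter = 9 + 25 + 2 + 24 = 60.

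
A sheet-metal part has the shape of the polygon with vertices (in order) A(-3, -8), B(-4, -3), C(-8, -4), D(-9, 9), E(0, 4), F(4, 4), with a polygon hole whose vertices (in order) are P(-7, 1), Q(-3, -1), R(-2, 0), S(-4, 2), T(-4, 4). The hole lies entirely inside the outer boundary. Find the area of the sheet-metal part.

95.5

Outer boundary:
Apply the shoelace formula: 2A = Σ (x_i·y_{i+1} − x_{i+1}·y_i), indices taken mod 6.
A→B: (-3)(-3) − (-4)(-8) = -23
B→C: (-4)(-4) − (-8)(-3) = -8
C→D: (-8)(9) − (-9)(-4) = -108
D→E: (-9)(4) − (0)(9) = -36
E→F: (0)(4) − (4)(4) = -16
F→A: (4)(-8) − (-3)(4) = -20
Σ = -211
Area = |Σ|/2 = 105.5.
Hole:
Apply the shoelace formula: 2A = Σ (x_i·y_{i+1} − x_{i+1}·y_i), indices taken mod 5.
Σ = (10) + (-2) + (-4) + (-8) + (24) = 20
Area = |Σ|/2 = 10.
Net area = 105.5 − 10 = 95.5.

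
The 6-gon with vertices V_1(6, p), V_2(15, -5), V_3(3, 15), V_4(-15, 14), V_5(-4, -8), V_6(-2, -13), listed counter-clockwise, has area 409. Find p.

The doubled signed area Σ (x_i y_{i+1} − x_{i+1} y_i) is linear in p.
With p=0 it equals 767; the coefficient of p is -17 (from the two edges through V_1).
So -17·p + 767 = 2·409 = 818 ⇒ p = -3.

-3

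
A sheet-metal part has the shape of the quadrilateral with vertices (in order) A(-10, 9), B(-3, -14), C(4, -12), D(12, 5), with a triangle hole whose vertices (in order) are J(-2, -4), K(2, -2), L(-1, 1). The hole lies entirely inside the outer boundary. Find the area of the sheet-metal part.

281.5

Outer boundary:
Apply the shoelace (surveyor's) formula: 2A = Σ (x_i·y_{i+1} − x_{i+1}·y_i), indices taken mod 4.
Σ = (167) + (92) + (164) + (158) = 581
Area = |Σ|/2 = 290.5.
Hole:
J→K: (-2)(-2) − (2)(-4) = 12
K→L: (2)(1) − (-1)(-2) = 0
L→J: (-1)(-4) − (-2)(1) = 6
Σ = 18
Area = |Σ|/2 = 9.
Net area = 290.5 − 9 = 281.5.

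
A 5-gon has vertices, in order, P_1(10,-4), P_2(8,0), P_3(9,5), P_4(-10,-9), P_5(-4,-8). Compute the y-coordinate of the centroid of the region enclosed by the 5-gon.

Apply the shoelace (surveyor's) formula. First the cross-terms c_i = x_i·y_{i+1} − x_{i+1}·y_i:
  32, 40, -31, 44, 96  ⇒  2A = 181, A = 90.5.
Then Σ (y_i + y_{i+1})·c_i = -1704, so ȳ = -1704 / (6·90.5) = -568/181.

-568/181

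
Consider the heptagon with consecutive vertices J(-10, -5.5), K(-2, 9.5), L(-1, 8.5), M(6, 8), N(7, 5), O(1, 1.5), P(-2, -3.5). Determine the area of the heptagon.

Apply the surveyor's formula: 2A = Σ (x_i·y_{i+1} − x_{i+1}·y_i), indices taken mod 7.
J→K: (-10)(9.5) − (-2)(-5.5) = -106
K→L: (-2)(8.5) − (-1)(9.5) = -7.5
L→M: (-1)(8) − (6)(8.5) = -59
M→N: (6)(5) − (7)(8) = -26
N→O: (7)(1.5) − (1)(5) = 5.5
O→P: (1)(-3.5) − (-2)(1.5) = -0.5
P→J: (-2)(-5.5) − (-10)(-3.5) = -24
Σ = -217.5
Area = |Σ|/2 = 108.75.

108.75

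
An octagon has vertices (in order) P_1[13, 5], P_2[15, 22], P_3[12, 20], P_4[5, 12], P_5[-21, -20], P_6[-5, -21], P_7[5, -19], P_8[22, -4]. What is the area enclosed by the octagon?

Σ = (211) + (36) + (44) + (152) + (341) + (200) + (398) + (162) = 1544
Area = |Σ|/2 = 772.

772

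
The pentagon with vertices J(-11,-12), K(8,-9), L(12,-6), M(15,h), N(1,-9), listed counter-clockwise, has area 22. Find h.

The doubled signed area Σ (x_i y_{i+1} − x_{i+1} y_i) is linear in h.
With h=0 it equals 99; the coefficient of h is 11 (from the two edges through M).
So 11·h + 99 = 2·22 = 44 ⇒ h = -5.

-5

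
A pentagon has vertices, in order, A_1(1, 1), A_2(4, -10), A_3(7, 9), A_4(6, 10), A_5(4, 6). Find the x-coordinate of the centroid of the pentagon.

209/51

Apply the surveyor's formula. First the cross-terms c_i = x_i·y_{i+1} − x_{i+1}·y_i:
  -14, 106, 16, -4, -2  ⇒  2A = 102, A = 51.
Then Σ (x_i + x_{i+1})·c_i = 1254, so x̄ = 1254 / (6·51) = 209/51.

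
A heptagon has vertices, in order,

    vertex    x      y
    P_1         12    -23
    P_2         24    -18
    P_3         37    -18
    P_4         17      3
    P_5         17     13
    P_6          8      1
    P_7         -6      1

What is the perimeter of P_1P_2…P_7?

124

|P_1P_2| = √((12)² + (5)²) = √169 = 13
|P_2P_3| = √((13)² + (0)²) = √169 = 13
|P_3P_4| = √((-20)² + (21)²) = √841 = 29
|P_4P_5| = √((0)² + (10)²) = √100 = 10
|P_5P_6| = √((-9)² + (-12)²) = √225 = 15
|P_6P_7| = √((-14)² + (0)²) = √196 = 14
|P_7P_1| = √((18)² + (-24)²) = √900 = 30
Perimeter = 13 + 13 + 29 + 10 + 15 + 14 + 30 = 124.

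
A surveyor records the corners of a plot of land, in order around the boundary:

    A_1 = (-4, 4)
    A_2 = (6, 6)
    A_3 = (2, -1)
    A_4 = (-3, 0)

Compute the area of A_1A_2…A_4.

40.5

A_1→A_2: (-4)(6) − (6)(4) = -48
A_2→A_3: (6)(-1) − (2)(6) = -18
A_3→A_4: (2)(0) − (-3)(-1) = -3
A_4→A_1: (-3)(4) − (-4)(0) = -12
Σ = -81
Area = |Σ|/2 = 40.5.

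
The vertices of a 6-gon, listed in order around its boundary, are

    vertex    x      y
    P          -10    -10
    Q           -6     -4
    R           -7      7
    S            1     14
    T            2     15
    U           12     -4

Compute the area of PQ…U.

Apply the surveyor's formula: 2A = Σ (x_i·y_{i+1} − x_{i+1}·y_i), indices taken mod 6.
P→Q: (-10)(-4) − (-6)(-10) = -20
Q→R: (-6)(7) − (-7)(-4) = -70
R→S: (-7)(14) − (1)(7) = -105
S→T: (1)(15) − (2)(14) = -13
T→U: (2)(-4) − (12)(15) = -188
U→P: (12)(-10) − (-10)(-4) = -160
Σ = -556
Area = |Σ|/2 = 278.

278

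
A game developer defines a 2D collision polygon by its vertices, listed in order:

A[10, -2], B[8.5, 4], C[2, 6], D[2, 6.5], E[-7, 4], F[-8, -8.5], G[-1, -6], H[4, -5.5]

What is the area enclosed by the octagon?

181

Apply the surveyor's formula: 2A = Σ (x_i·y_{i+1} − x_{i+1}·y_i), indices taken mod 8.
Σ = (57) + (43) + (1) + (53.5) + (91.5) + (39.5) + (29.5) + (47) = 362
Area = |Σ|/2 = 181.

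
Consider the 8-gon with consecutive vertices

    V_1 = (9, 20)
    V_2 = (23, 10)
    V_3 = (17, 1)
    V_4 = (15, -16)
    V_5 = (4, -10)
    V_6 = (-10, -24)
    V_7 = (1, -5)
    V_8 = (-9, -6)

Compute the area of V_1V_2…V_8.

594.5

Apply the shoelace formula: 2A = Σ (x_i·y_{i+1} − x_{i+1}·y_i), indices taken mod 8.
V_1→V_2: (9)(10) − (23)(20) = -370
V_2→V_3: (23)(1) − (17)(10) = -147
V_3→V_4: (17)(-16) − (15)(1) = -287
V_4→V_5: (15)(-10) − (4)(-16) = -86
V_5→V_6: (4)(-24) − (-10)(-10) = -196
V_6→V_7: (-10)(-5) − (1)(-24) = 74
V_7→V_8: (1)(-6) − (-9)(-5) = -51
V_8→V_1: (-9)(20) − (9)(-6) = -126
Σ = -1189
Area = |Σ|/2 = 594.5.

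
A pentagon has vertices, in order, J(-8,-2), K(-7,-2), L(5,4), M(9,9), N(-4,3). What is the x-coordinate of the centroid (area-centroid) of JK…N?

Apply the shoelace formula. First the cross-terms c_i = x_i·y_{i+1} − x_{i+1}·y_i:
  2, -18, 9, 63, 32  ⇒  2A = 88, A = 44.
Then Σ (x_i + x_{i+1})·c_i = 63, so x̄ = 63 / (6·44) = 21/88.

21/88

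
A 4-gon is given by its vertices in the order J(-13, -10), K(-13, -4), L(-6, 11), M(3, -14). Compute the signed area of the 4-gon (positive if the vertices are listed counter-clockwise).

-203

Σ = (-78) + (-167) + (51) + (-212) = -406
Signed area = Σ/2 = -203 (negative ⇒ clockwise traversal).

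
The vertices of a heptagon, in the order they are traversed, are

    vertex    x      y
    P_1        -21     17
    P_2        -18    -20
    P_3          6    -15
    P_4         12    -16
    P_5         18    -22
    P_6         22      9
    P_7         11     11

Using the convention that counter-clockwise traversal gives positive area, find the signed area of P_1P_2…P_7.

1215.5

Σ = (726) + (390) + (84) + (24) + (646) + (143) + (418) = 2431
Signed area = Σ/2 = 1215.5 (positive ⇒ counter-clockwise traversal).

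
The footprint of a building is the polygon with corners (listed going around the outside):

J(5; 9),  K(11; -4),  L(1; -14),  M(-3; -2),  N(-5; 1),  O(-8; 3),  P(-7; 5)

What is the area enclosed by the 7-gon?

Apply Gauss's area formula: 2A = Σ (x_i·y_{i+1} − x_{i+1}·y_i), indices taken mod 7.
Σ = (-119) + (-150) + (-44) + (-13) + (-7) + (-19) + (-88) = -440
Area = |Σ|/2 = 220.

220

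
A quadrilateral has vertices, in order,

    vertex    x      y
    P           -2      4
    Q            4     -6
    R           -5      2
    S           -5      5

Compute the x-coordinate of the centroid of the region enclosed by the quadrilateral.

-26/17

Apply the shoelace formula. First the cross-terms c_i = x_i·y_{i+1} − x_{i+1}·y_i:
  -4, -22, -15, -10  ⇒  2A = -51, A = -25.5.
Then Σ (x_i + x_{i+1})·c_i = 234, so x̄ = 234 / (6·(-25.5)) = -26/17.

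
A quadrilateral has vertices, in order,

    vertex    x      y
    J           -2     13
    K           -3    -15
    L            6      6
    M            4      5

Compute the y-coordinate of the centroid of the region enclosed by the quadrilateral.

12/19

Apply Gauss's area formula. First the cross-terms c_i = x_i·y_{i+1} − x_{i+1}·y_i:
  69, 72, 6, 62  ⇒  2A = 209, A = 104.5.
Then Σ (y_i + y_{i+1})·c_i = 396, so ȳ = 396 / (6·104.5) = 12/19.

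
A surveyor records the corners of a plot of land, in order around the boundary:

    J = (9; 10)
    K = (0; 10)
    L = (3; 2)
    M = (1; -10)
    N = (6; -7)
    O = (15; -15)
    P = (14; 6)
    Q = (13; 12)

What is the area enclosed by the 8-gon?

254

Cross-terms: 90, -30, -32, 53, 15, 300, 90, 22  ⇒  Σ = 508
Area = |Σ|/2 = 254.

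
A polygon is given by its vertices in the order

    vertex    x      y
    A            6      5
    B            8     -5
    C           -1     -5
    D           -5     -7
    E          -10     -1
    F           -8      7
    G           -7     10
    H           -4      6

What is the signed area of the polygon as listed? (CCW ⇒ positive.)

-182.5

Cross-terms: -70, -45, -18, -65, -78, -31, -2, -56  ⇒  Σ = -365
Signed area = Σ/2 = -182.5 (negative ⇒ clockwise traversal).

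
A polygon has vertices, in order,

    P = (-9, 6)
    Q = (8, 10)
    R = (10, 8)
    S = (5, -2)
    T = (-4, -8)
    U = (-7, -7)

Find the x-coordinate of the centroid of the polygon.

-106/249

Apply the shoelace formula. First the cross-terms c_i = x_i·y_{i+1} − x_{i+1}·y_i:
  -138, -36, -60, -48, -28, -105  ⇒  2A = -415, A = -207.5.
Then Σ (x_i + x_{i+1})·c_i = 530, so x̄ = 530 / (6·(-207.5)) = -106/249.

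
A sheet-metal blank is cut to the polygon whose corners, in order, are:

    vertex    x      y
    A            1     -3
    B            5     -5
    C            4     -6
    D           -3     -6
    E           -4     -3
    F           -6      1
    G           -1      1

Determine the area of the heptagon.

41

Cross-terms: 10, -10, -42, -15, -22, -5, 2  ⇒  Σ = -82
Area = |Σ|/2 = 41.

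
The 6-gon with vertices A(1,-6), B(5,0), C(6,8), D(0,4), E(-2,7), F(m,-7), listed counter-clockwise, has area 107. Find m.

Write out the shoelace sum; only the two edges meeting at F involve m:
2·Area = [((-2)·(-7) − m·7) + (m·(-6) − 1·(-7))] + 102
       = -13·m + 123 = 214
⇒ m = -7.

-7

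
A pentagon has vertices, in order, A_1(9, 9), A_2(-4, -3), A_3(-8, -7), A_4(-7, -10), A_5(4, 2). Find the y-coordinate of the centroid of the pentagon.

Apply the shoelace (surveyor's) formula. First the cross-terms c_i = x_i·y_{i+1} − x_{i+1}·y_i:
  9, 4, 31, 26, 18  ⇒  2A = 88, A = 44.
Then Σ (y_i + y_{i+1})·c_i = -523, so ȳ = -523 / (6·44) = -523/264.

-523/264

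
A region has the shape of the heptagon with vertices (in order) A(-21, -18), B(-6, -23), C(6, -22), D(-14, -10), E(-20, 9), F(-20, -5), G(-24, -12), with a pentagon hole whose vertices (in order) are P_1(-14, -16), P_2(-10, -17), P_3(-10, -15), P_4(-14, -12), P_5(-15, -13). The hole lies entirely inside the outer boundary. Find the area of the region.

251.5

Outer boundary:
Σ = (375) + (270) + (-368) + (-326) + (280) + (120) + (180) = 531
Area = |Σ|/2 = 265.5.
Hole:
Apply the shoelace (surveyor's) formula: 2A = Σ (x_i·y_{i+1} − x_{i+1}·y_i), indices taken mod 5.
Cross-terms: 78, -20, -90, 2, 58  ⇒  Σ = 28
Area = |Σ|/2 = 14.
Net area = 265.5 − 14 = 251.5.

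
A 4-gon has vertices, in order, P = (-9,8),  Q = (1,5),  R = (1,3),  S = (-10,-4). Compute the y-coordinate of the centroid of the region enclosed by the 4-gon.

Apply the surveyor's formula. First the cross-terms c_i = x_i·y_{i+1} − x_{i+1}·y_i:
  -53, -2, 26, -116  ⇒  2A = -145, A = -72.5.
Then Σ (y_i + y_{i+1})·c_i = -1195, so ȳ = -1195 / (6·(-72.5)) = 239/87.

239/87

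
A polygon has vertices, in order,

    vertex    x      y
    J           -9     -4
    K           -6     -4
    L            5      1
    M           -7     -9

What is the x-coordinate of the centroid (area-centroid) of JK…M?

Apply the shoelace (surveyor's) formula. First the cross-terms c_i = x_i·y_{i+1} − x_{i+1}·y_i:
  12, 14, -38, -53  ⇒  2A = -65, A = -32.5.
Then Σ (x_i + x_{i+1})·c_i = 730, so x̄ = 730 / (6·(-32.5)) = -146/39.

-146/39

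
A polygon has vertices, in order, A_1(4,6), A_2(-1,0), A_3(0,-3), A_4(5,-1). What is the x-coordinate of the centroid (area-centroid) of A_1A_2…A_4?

66/29

Apply Gauss's area formula. First the cross-terms c_i = x_i·y_{i+1} − x_{i+1}·y_i:
  6, 3, 15, 34  ⇒  2A = 58, A = 29.
Then Σ (x_i + x_{i+1})·c_i = 396, so x̄ = 396 / (6·29) = 66/29.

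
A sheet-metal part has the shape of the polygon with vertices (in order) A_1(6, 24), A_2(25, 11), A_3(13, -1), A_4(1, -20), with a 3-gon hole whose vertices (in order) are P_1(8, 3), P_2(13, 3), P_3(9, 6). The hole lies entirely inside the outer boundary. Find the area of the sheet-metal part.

401

Outer boundary:
Σ = (-534) + (-168) + (-259) + (144) = -817
Area = |Σ|/2 = 408.5.
Hole:
Apply Gauss's area formula: 2A = Σ (x_i·y_{i+1} − x_{i+1}·y_i), indices taken mod 3.
Cross-terms: -15, 51, -21  ⇒  Σ = 15
Area = |Σ|/2 = 7.5.
Net area = 408.5 − 7.5 = 401.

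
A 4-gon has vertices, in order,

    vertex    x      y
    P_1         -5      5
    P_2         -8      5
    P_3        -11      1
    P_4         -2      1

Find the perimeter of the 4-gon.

|P_1P_2| = √((-3)² + (0)²) = √9 = 3
|P_2P_3| = √((-3)² + (-4)²) = √25 = 5
|P_3P_4| = √((9)² + (0)²) = √81 = 9
|P_4P_1| = √((-3)² + (4)²) = √25 = 5
Perimeter = 3 + 5 + 9 + 5 = 22.

22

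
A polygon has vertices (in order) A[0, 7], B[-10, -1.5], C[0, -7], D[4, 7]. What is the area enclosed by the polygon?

98

Σ = (70) + (70) + (28) + (28) = 196
Area = |Σ|/2 = 98.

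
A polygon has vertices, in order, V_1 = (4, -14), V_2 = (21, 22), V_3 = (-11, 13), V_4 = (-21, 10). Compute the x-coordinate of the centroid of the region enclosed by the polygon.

Apply the shoelace formula. First the cross-terms c_i = x_i·y_{i+1} − x_{i+1}·y_i:
  382, 515, 163, 254  ⇒  2A = 1314, A = 657.
Then Σ (x_i + x_{i+1})·c_i = 5166, so x̄ = 5166 / (6·657) = 287/219.

287/219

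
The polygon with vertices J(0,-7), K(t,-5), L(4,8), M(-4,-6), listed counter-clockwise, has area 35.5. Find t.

The doubled signed area Σ (x_i y_{i+1} − x_{i+1} y_i) is linear in t.
With t=0 it equals 56; the coefficient of t is 15 (from the two edges through K).
So 15·t + 56 = 2·35.5 = 71 ⇒ t = 1.

1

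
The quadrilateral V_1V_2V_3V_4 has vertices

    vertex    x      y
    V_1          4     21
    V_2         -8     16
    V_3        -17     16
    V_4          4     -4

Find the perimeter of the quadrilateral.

|V_1V_2| = √((-12)² + (-5)²) = √169 = 13
|V_2V_3| = √((-9)² + (0)²) = √81 = 9
|V_3V_4| = √((21)² + (-20)²) = √841 = 29
|V_4V_1| = √((0)² + (25)²) = √625 = 25
Perimeter = 13 + 9 + 29 + 25 = 76.

76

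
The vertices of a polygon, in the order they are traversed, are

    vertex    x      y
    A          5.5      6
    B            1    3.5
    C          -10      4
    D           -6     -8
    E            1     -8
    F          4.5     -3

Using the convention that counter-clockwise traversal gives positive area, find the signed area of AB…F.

Cross-terms: 13.25, 39, 104, 56, 33, 43.5  ⇒  Σ = 288.75
Signed area = Σ/2 = 144.375 (positive ⇒ counter-clockwise traversal).

144.375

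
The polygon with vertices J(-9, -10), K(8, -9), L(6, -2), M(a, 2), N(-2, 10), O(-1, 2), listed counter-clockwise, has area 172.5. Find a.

The doubled signed area Σ (x_i y_{i+1} − x_{i+1} y_i) is linear in a.
With a=0 it equals 249; the coefficient of a is 12 (from the two edges through M).
So 12·a + 249 = 2·172.5 = 345 ⇒ a = 8.

8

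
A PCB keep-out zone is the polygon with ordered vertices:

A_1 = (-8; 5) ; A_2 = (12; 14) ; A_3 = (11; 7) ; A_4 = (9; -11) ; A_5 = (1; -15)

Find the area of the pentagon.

332.5

Apply the surveyor's formula: 2A = Σ (x_i·y_{i+1} − x_{i+1}·y_i), indices taken mod 5.
Cross-terms: -172, -70, -184, -124, -115  ⇒  Σ = -665
Area = |Σ|/2 = 332.5.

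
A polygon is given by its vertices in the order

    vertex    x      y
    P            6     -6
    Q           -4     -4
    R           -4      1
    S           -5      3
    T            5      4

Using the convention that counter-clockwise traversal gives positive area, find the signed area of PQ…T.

Cross-terms: -48, -20, -7, -35, -54  ⇒  Σ = -164
Signed area = Σ/2 = -82 (negative ⇒ clockwise traversal).

-82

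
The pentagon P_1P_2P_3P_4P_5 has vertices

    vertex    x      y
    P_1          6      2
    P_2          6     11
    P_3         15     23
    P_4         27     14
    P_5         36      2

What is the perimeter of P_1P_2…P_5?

84

|P_1P_2| = √((0)² + (9)²) = √81 = 9
|P_2P_3| = √((9)² + (12)²) = √225 = 15
|P_3P_4| = √((12)² + (-9)²) = √225 = 15
|P_4P_5| = √((9)² + (-12)²) = √225 = 15
|P_5P_1| = √((-30)² + (0)²) = √900 = 30
Perimeter = 9 + 15 + 15 + 15 + 30 = 84.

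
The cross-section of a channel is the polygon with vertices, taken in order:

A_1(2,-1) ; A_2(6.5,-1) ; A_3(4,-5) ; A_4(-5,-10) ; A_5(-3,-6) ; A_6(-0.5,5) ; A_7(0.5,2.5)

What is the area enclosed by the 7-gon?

58.125

Apply Gauss's area formula: 2A = Σ (x_i·y_{i+1} − x_{i+1}·y_i), indices taken mod 7.
Σ = (4.5) + (-28.5) + (-65) + (0) + (-18) + (-3.75) + (-5.5) = -116.25
Area = |Σ|/2 = 58.125.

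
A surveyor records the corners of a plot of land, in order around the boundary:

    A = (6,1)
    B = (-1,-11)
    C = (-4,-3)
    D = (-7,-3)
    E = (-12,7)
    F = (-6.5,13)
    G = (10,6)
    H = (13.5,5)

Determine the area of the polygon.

Apply Gauss's area formula: 2A = Σ (x_i·y_{i+1} − x_{i+1}·y_i), indices taken mod 8.
Σ = (-65) + (-41) + (-9) + (-85) + (-110.5) + (-169) + (-31) + (-16.5) = -527
Area = |Σ|/2 = 263.5.

263.5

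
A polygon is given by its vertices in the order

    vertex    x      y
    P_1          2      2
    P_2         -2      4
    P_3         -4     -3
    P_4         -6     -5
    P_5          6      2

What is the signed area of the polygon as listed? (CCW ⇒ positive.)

Σ = (12) + (22) + (2) + (18) + (8) = 62
Signed area = Σ/2 = 31 (positive ⇒ counter-clockwise traversal).

31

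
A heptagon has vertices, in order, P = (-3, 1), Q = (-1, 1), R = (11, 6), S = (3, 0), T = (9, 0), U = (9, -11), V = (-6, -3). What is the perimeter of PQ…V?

|PQ| = √((2)² + (0)²) = √4 = 2
|QR| = √((12)² + (5)²) = √169 = 13
|RS| = √((-8)² + (-6)²) = √100 = 10
|ST| = √((6)² + (0)²) = √36 = 6
|TU| = √((0)² + (-11)²) = √121 = 11
|UV| = √((-15)² + (8)²) = √289 = 17
|VP| = √((3)² + (4)²) = √25 = 5
Perimeter = 2 + 13 + 10 + 6 + 11 + 17 + 5 = 64.

64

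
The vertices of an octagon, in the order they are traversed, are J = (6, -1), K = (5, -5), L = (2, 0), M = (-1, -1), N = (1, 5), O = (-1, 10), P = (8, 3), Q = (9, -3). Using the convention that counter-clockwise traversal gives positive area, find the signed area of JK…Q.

Cross-terms: -25, 10, -2, -4, 15, -83, -51, 9  ⇒  Σ = -131
Signed area = Σ/2 = -65.5 (negative ⇒ clockwise traversal).

-65.5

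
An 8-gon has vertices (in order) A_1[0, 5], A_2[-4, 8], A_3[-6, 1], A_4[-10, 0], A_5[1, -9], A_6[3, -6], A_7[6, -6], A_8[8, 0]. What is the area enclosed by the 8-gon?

Σ = (20) + (44) + (10) + (90) + (21) + (18) + (48) + (40) = 291
Area = |Σ|/2 = 145.5.

145.5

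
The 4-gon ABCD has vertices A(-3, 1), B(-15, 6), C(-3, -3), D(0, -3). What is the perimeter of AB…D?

|AB| = √((-12)² + (5)²) = √169 = 13
|BC| = √((12)² + (-9)²) = √225 = 15
|CD| = √((3)² + (0)²) = √9 = 3
|DA| = √((-3)² + (4)²) = √25 = 5
Perimeter = 13 + 15 + 3 + 5 = 36.

36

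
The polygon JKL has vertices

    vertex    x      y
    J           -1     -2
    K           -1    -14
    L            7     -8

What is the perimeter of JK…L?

32

|JK| = √((0)² + (-12)²) = √144 = 12
|KL| = √((8)² + (6)²) = √100 = 10
|LJ| = √((-8)² + (6)²) = √100 = 10
Perimeter = 12 + 10 + 10 = 32.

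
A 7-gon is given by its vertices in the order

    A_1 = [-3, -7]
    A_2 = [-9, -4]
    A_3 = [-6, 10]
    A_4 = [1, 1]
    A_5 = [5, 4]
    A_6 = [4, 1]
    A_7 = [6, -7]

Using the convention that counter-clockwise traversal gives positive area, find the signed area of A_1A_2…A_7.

-145

Apply the shoelace formula: 2A = Σ (x_i·y_{i+1} − x_{i+1}·y_i), indices taken mod 7.
Cross-terms: -51, -114, -16, -1, -11, -34, -63  ⇒  Σ = -290
Signed area = Σ/2 = -145 (negative ⇒ clockwise traversal).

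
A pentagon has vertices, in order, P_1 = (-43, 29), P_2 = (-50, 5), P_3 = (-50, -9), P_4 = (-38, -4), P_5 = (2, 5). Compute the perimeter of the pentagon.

|P_1P_2| = √((-7)² + (-24)²) = √625 = 25
|P_2P_3| = √((0)² + (-14)²) = √196 = 14
|P_3P_4| = √((12)² + (5)²) = √169 = 13
|P_4P_5| = √((40)² + (9)²) = √1681 = 41
|P_5P_1| = √((-45)² + (24)²) = √2601 = 51
Perimeter = 25 + 14 + 13 + 41 + 51 = 144.

144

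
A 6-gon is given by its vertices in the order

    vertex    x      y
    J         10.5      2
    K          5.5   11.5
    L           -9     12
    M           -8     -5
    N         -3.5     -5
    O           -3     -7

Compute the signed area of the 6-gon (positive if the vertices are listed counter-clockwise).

Apply the shoelace formula: 2A = Σ (x_i·y_{i+1} − x_{i+1}·y_i), indices taken mod 6.
Σ = (109.75) + (169.5) + (141) + (22.5) + (9.5) + (67.5) = 519.75
Signed area = Σ/2 = 259.875 (positive ⇒ counter-clockwise traversal).

259.875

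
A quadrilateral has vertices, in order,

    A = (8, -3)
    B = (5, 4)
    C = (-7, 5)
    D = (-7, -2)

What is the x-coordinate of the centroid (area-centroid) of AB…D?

Apply the shoelace (surveyor's) formula. First the cross-terms c_i = x_i·y_{i+1} − x_{i+1}·y_i:
  47, 53, 49, 37  ⇒  2A = 186, A = 93.
Then Σ (x_i + x_{i+1})·c_i = -144, so x̄ = -144 / (6·93) = -8/31.

-8/31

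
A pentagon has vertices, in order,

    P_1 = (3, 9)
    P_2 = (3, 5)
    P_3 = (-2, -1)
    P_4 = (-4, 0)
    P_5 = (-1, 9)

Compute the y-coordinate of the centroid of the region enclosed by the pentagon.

1108/243

Apply the shoelace formula. First the cross-terms c_i = x_i·y_{i+1} − x_{i+1}·y_i:
  -12, 7, -4, -36, -36  ⇒  2A = -81, A = -40.5.
Then Σ (y_i + y_{i+1})·c_i = -1108, so ȳ = -1108 / (6·(-40.5)) = 1108/243.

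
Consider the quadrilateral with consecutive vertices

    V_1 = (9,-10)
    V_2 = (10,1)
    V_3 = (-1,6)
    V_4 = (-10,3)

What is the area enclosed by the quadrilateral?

150

Apply the surveyor's formula: 2A = Σ (x_i·y_{i+1} − x_{i+1}·y_i), indices taken mod 4.
Σ = (109) + (61) + (57) + (73) = 300
Area = |Σ|/2 = 150.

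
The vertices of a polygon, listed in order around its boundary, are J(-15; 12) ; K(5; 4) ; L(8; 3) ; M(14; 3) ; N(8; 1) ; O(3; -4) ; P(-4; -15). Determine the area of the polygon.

Apply the shoelace formula: 2A = Σ (x_i·y_{i+1} − x_{i+1}·y_i), indices taken mod 7.
Σ = (-120) + (-17) + (-18) + (-10) + (-35) + (-61) + (-273) = -534
Area = |Σ|/2 = 267.

267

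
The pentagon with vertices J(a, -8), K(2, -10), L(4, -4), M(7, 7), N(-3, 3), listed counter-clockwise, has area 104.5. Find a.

-3

Write out the shoelace sum; only the two edges meeting at J involve a:
2·Area = [((-3)·(-8) − a·3) + (a·(-10) − 2·(-8))] + 130
       = -13·a + 170 = 209
⇒ a = -3.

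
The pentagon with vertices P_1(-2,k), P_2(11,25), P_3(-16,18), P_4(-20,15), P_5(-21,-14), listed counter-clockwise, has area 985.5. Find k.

-23

The doubled signed area Σ (x_i y_{i+1} − x_{i+1} y_i) is linear in k.
With k=0 it equals 1235; the coefficient of k is -32 (from the two edges through P_1).
So -32·k + 1235 = 2·985.5 = 1971 ⇒ k = -23.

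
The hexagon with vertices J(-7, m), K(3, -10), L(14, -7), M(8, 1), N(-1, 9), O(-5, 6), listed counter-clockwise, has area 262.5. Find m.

-14

Write out the shoelace sum; only the two edges meeting at J involve m:
2·Area = [((-5)·m − (-7)·6) + ((-7)·(-10) − 3·m)] + 301
       = -8·m + 413 = 525
⇒ m = -14.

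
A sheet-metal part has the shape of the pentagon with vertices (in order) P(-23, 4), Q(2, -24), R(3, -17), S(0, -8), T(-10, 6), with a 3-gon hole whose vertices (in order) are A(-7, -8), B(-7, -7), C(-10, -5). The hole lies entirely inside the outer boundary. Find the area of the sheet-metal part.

286.5

Outer boundary:
Apply the surveyor's formula: 2A = Σ (x_i·y_{i+1} − x_{i+1}·y_i), indices taken mod 5.
Σ = (544) + (38) + (-24) + (-80) + (98) = 576
Area = |Σ|/2 = 288.
Hole:
Apply the shoelace formula: 2A = Σ (x_i·y_{i+1} − x_{i+1}·y_i), indices taken mod 3.
Σ = (-7) + (-35) + (45) = 3
Area = |Σ|/2 = 1.5.
Net area = 288 − 1.5 = 286.5.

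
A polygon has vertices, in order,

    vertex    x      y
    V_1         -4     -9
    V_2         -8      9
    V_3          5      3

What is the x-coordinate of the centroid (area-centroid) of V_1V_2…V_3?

-7/3

Apply the surveyor's formula. First the cross-terms c_i = x_i·y_{i+1} − x_{i+1}·y_i:
  -108, -69, -33  ⇒  2A = -210, A = -105.
Then Σ (x_i + x_{i+1})·c_i = 1470, so x̄ = 1470 / (6·(-105)) = -7/3.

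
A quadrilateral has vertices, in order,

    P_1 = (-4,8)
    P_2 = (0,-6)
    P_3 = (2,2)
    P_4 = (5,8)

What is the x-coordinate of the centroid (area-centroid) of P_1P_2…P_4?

Apply Gauss's area formula. First the cross-terms c_i = x_i·y_{i+1} − x_{i+1}·y_i:
  24, 12, 6, 72  ⇒  2A = 114, A = 57.
Then Σ (x_i + x_{i+1})·c_i = 42, so x̄ = 42 / (6·57) = 7/57.

7/57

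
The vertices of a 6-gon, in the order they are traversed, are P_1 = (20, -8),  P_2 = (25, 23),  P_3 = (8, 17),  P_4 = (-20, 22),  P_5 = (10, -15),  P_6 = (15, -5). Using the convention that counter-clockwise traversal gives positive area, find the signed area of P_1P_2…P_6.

Apply the shoelace (surveyor's) formula: 2A = Σ (x_i·y_{i+1} − x_{i+1}·y_i), indices taken mod 6.
Σ = (660) + (241) + (516) + (80) + (175) + (-20) = 1652
Signed area = Σ/2 = 826 (positive ⇒ counter-clockwise traversal).

826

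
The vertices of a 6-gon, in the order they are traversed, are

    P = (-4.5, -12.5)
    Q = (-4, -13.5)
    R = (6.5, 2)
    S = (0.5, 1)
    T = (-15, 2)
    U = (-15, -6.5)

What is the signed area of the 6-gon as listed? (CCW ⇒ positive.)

Σ = (10.75) + (79.75) + (5.5) + (16) + (127.5) + (158.25) = 397.75
Signed area = Σ/2 = 198.875 (positive ⇒ counter-clockwise traversal).

198.875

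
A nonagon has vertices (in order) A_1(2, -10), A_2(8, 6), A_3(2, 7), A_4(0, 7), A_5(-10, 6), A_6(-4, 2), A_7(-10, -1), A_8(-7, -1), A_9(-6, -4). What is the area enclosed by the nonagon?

Σ = (92) + (44) + (14) + (70) + (4) + (24) + (3) + (22) + (68) = 341
Area = |Σ|/2 = 170.5.

170.5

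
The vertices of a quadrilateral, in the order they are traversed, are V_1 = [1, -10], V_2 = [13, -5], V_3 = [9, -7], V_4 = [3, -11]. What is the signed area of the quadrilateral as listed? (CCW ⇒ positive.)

-9

Apply the shoelace (surveyor's) formula: 2A = Σ (x_i·y_{i+1} − x_{i+1}·y_i), indices taken mod 4.
V_1→V_2: (1)(-5) − (13)(-10) = 125
V_2→V_3: (13)(-7) − (9)(-5) = -46
V_3→V_4: (9)(-11) − (3)(-7) = -78
V_4→V_1: (3)(-10) − (1)(-11) = -19
Σ = -18
Signed area = Σ/2 = -9 (negative ⇒ clockwise traversal).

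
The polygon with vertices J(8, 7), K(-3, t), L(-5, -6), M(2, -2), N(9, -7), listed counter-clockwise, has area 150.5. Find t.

9

Write out the shoelace sum; only the two edges meeting at K involve t:
2·Area = [(8·t − (-3)·7) + ((-3)·(-6) − (-5)·t)] + 145
       = 13·t + 184 = 301
⇒ t = 9.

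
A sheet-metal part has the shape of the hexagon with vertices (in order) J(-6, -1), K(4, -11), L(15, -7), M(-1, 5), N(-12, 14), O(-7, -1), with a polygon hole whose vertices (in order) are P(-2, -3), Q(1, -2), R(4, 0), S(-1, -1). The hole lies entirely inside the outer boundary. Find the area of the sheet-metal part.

Outer boundary:
Σ = (70) + (137) + (68) + (46) + (110) + (1) = 432
Area = |Σ|/2 = 216.
Hole:
Σ = (7) + (8) + (-4) + (1) = 12
Area = |Σ|/2 = 6.
Net area = 216 − 6 = 210.

210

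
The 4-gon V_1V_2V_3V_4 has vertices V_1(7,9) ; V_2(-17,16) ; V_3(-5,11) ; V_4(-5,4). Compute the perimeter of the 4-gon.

58

|V_1V_2| = √((-24)² + (7)²) = √625 = 25
|V_2V_3| = √((12)² + (-5)²) = √169 = 13
|V_3V_4| = √((0)² + (-7)²) = √49 = 7
|V_4V_1| = √((12)² + (5)²) = √169 = 13
Perimeter = 25 + 13 + 7 + 13 = 58.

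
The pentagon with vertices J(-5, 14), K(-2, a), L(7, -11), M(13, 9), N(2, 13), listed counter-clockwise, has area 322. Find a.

Write out the shoelace sum; only the two edges meeting at K involve a:
2·Area = [((-5)·a − (-2)·14) + ((-2)·(-11) − 7·a)] + 450
       = -12·a + 500 = 644
⇒ a = -12.

-12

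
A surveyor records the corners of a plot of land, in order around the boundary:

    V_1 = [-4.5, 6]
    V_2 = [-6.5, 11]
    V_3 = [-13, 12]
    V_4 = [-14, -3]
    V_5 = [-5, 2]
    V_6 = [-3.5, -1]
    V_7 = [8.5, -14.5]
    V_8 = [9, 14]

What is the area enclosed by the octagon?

328.125

V_1→V_2: (-4.5)(11) − (-6.5)(6) = -10.5
V_2→V_3: (-6.5)(12) − (-13)(11) = 65
V_3→V_4: (-13)(-3) − (-14)(12) = 207
V_4→V_5: (-14)(2) − (-5)(-3) = -43
V_5→V_6: (-5)(-1) − (-3.5)(2) = 12
V_6→V_7: (-3.5)(-14.5) − (8.5)(-1) = 59.25
V_7→V_8: (8.5)(14) − (9)(-14.5) = 249.5
V_8→V_1: (9)(6) − (-4.5)(14) = 117
Σ = 656.25
Area = |Σ|/2 = 328.125.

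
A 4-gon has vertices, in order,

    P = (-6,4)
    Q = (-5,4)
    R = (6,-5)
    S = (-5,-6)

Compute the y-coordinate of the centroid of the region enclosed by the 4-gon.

-25/12

Apply the shoelace (surveyor's) formula. First the cross-terms c_i = x_i·y_{i+1} − x_{i+1}·y_i:
  -4, 1, -61, -56  ⇒  2A = -120, A = -60.
Then Σ (y_i + y_{i+1})·c_i = 750, so ȳ = 750 / (6·(-60)) = -25/12.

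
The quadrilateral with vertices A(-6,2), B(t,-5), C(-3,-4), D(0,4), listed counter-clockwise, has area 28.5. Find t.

Write out the shoelace sum; only the two edges meeting at B involve t:
2·Area = [((-6)·(-5) − t·2) + (t·(-4) − (-3)·(-5))] + 12
       = -6·t + 27 = 57
⇒ t = -5.

-5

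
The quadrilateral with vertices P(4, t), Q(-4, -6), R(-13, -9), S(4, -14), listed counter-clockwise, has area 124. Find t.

5

Write out the shoelace sum; only the two edges meeting at P involve t:
2·Area = [(4·t − 4·(-14)) + (4·(-6) − (-4)·t)] + 176
       = 8·t + 208 = 248
⇒ t = 5.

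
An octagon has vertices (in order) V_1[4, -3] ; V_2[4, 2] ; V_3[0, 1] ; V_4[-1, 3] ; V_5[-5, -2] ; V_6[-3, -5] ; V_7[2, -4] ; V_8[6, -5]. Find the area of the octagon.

Apply the surveyor's formula: 2A = Σ (x_i·y_{i+1} − x_{i+1}·y_i), indices taken mod 8.
Σ = (20) + (4) + (1) + (17) + (19) + (22) + (14) + (2) = 99
Area = |Σ|/2 = 49.5.

49.5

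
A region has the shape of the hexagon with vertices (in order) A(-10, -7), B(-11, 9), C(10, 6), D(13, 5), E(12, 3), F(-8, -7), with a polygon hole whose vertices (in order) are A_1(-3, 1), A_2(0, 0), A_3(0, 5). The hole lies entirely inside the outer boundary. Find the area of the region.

215.5

Outer boundary:
Apply the surveyor's formula: 2A = Σ (x_i·y_{i+1} − x_{i+1}·y_i), indices taken mod 6.
Cross-terms: -167, -156, -28, -21, -60, -14  ⇒  Σ = -446
Area = |Σ|/2 = 223.
Hole:
Apply the surveyor's formula: 2A = Σ (x_i·y_{i+1} − x_{i+1}·y_i), indices taken mod 3.
Σ = (0) + (0) + (15) = 15
Area = |Σ|/2 = 7.5.
Net area = 223 − 7.5 = 215.5.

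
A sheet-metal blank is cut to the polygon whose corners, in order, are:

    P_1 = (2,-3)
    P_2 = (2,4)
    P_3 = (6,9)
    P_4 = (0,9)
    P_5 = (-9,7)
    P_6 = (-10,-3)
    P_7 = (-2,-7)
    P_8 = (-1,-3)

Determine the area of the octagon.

156

Apply the shoelace (surveyor's) formula: 2A = Σ (x_i·y_{i+1} − x_{i+1}·y_i), indices taken mod 8.
Σ = (14) + (-6) + (54) + (81) + (97) + (64) + (-1) + (9) = 312
Area = |Σ|/2 = 156.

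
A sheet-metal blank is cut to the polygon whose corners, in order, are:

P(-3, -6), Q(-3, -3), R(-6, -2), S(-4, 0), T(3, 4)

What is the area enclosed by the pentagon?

Apply Gauss's area formula: 2A = Σ (x_i·y_{i+1} − x_{i+1}·y_i), indices taken mod 5.
P→Q: (-3)(-3) − (-3)(-6) = -9
Q→R: (-3)(-2) − (-6)(-3) = -12
R→S: (-6)(0) − (-4)(-2) = -8
S→T: (-4)(4) − (3)(0) = -16
T→P: (3)(-6) − (-3)(4) = -6
Σ = -51
Area = |Σ|/2 = 25.5.

25.5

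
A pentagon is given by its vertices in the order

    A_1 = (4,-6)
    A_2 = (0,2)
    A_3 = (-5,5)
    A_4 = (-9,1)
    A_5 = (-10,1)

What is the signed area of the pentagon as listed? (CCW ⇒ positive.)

Apply the surveyor's formula: 2A = Σ (x_i·y_{i+1} − x_{i+1}·y_i), indices taken mod 5.
Σ = (8) + (10) + (40) + (1) + (56) = 115
Signed area = Σ/2 = 57.5 (positive ⇒ counter-clockwise traversal).

57.5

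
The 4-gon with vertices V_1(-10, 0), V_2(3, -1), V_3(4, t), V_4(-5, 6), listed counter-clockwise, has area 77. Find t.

The doubled signed area Σ (x_i y_{i+1} − x_{i+1} y_i) is linear in t.
With t=0 it equals 98; the coefficient of t is 8 (from the two edges through V_3).
So 8·t + 98 = 2·77 = 154 ⇒ t = 7.

7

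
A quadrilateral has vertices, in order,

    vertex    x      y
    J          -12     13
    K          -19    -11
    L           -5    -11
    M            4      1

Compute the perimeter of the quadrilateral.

74

|JK| = √((-7)² + (-24)²) = √625 = 25
|KL| = √((14)² + (0)²) = √196 = 14
|LM| = √((9)² + (12)²) = √225 = 15
|MJ| = √((-16)² + (12)²) = √400 = 20
Perimeter = 25 + 14 + 15 + 20 = 74.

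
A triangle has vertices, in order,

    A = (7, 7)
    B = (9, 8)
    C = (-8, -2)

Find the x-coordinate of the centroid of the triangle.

8/3

Apply the shoelace (surveyor's) formula. First the cross-terms c_i = x_i·y_{i+1} − x_{i+1}·y_i:
  -7, 46, -42  ⇒  2A = -3, A = -1.5.
Then Σ (x_i + x_{i+1})·c_i = -24, so x̄ = -24 / (6·(-1.5)) = 8/3.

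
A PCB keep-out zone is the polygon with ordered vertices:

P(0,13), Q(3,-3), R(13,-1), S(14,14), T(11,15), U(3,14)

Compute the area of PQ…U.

198.5

Apply the shoelace formula: 2A = Σ (x_i·y_{i+1} − x_{i+1}·y_i), indices taken mod 6.
Σ = (-39) + (36) + (196) + (56) + (109) + (39) = 397
Area = |Σ|/2 = 198.5.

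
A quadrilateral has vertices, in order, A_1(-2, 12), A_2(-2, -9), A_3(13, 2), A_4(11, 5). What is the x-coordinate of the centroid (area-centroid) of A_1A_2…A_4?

677/204

Apply Gauss's area formula. First the cross-terms c_i = x_i·y_{i+1} − x_{i+1}·y_i:
  42, 113, 43, 142  ⇒  2A = 340, A = 170.
Then Σ (x_i + x_{i+1})·c_i = 3385, so x̄ = 3385 / (6·170) = 677/204.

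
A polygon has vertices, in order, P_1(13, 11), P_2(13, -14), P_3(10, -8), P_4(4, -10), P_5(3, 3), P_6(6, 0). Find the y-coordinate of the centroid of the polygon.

Apply the shoelace (surveyor's) formula. First the cross-terms c_i = x_i·y_{i+1} − x_{i+1}·y_i:
  -325, 36, -68, 42, -18, 66  ⇒  2A = -267, A = -133.5.
Then Σ (y_i + y_{i+1})·c_i = 1785, so ȳ = 1785 / (6·(-133.5)) = -595/267.

-595/267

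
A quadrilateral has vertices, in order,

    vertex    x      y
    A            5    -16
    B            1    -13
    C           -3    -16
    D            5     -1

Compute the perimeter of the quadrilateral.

|AB| = √((-4)² + (3)²) = √25 = 5
|BC| = √((-4)² + (-3)²) = √25 = 5
|CD| = √((8)² + (15)²) = √289 = 17
|DA| = √((0)² + (-15)²) = √225 = 15
Perimeter = 5 + 5 + 17 + 15 = 42.

42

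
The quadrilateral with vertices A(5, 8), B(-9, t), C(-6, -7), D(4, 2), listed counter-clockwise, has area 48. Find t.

The doubled signed area Σ (x_i y_{i+1} − x_{i+1} y_i) is linear in t.
With t=0 it equals 173; the coefficient of t is 11 (from the two edges through B).
So 11·t + 173 = 2·48 = 96 ⇒ t = -7.

-7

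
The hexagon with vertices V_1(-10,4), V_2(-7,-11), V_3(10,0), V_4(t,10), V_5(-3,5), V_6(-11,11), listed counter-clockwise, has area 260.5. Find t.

11

Write out the shoelace sum; only the two edges meeting at V_4 involve t:
2·Area = [(10·10 − t·0) + (t·5 − (-3)·10)] + 336
       = 5·t + 466 = 521
⇒ t = 11.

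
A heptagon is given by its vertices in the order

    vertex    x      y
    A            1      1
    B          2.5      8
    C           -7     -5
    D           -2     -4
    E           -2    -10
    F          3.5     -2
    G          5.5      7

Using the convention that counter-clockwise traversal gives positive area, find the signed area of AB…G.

76

Σ = (5.5) + (43.5) + (18) + (12) + (39) + (35.5) + (-1.5) = 152
Signed area = Σ/2 = 76 (positive ⇒ counter-clockwise traversal).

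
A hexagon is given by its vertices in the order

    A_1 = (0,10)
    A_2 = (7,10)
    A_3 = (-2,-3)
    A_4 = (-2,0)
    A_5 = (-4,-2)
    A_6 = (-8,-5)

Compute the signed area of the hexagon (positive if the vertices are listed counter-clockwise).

Cross-terms: -70, -1, -6, 4, 4, -80  ⇒  Σ = -149
Signed area = Σ/2 = -74.5 (negative ⇒ clockwise traversal).

-74.5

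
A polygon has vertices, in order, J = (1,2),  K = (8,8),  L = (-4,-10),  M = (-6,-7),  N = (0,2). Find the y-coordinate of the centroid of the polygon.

Apply the shoelace (surveyor's) formula. First the cross-terms c_i = x_i·y_{i+1} − x_{i+1}·y_i:
  -8, -48, -32, -12, -2  ⇒  2A = -102, A = -51.
Then Σ (y_i + y_{i+1})·c_i = 612, so ȳ = 612 / (6·(-51)) = -2.

-2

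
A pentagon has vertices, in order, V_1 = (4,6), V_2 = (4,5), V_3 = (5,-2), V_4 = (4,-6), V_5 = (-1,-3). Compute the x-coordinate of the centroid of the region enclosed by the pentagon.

Apply Gauss's area formula. First the cross-terms c_i = x_i·y_{i+1} − x_{i+1}·y_i:
  -4, -33, -22, -18, 6  ⇒  2A = -71, A = -35.5.
Then Σ (x_i + x_{i+1})·c_i = -563, so x̄ = -563 / (6·(-35.5)) = 563/213.

563/213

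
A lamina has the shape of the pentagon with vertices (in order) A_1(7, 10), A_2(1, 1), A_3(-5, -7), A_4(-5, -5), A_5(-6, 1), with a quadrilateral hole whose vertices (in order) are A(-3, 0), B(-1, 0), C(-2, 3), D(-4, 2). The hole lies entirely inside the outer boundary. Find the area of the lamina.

Outer boundary:
Cross-terms: -3, -2, -10, -35, -67  ⇒  Σ = -117
Area = |Σ|/2 = 58.5.
Hole:
A→B: (-3)(0) − (-1)(0) = 0
B→C: (-1)(3) − (-2)(0) = -3
C→D: (-2)(2) − (-4)(3) = 8
D→A: (-4)(0) − (-3)(2) = 6
Σ = 11
Area = |Σ|/2 = 5.5.
Net area = 58.5 − 5.5 = 53.

53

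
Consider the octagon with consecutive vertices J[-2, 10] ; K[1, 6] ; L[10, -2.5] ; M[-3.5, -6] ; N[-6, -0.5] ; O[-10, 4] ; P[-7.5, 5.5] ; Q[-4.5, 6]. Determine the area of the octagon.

Apply the surveyor's formula: 2A = Σ (x_i·y_{i+1} − x_{i+1}·y_i), indices taken mod 8.
J→K: (-2)(6) − (1)(10) = -22
K→L: (1)(-2.5) − (10)(6) = -62.5
L→M: (10)(-6) − (-3.5)(-2.5) = -68.75
M→N: (-3.5)(-0.5) − (-6)(-6) = -34.25
N→O: (-6)(4) − (-10)(-0.5) = -29
O→P: (-10)(5.5) − (-7.5)(4) = -25
P→Q: (-7.5)(6) − (-4.5)(5.5) = -20.25
Q→J: (-4.5)(10) − (-2)(6) = -33
Σ = -294.75
Area = |Σ|/2 = 147.375.

147.375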